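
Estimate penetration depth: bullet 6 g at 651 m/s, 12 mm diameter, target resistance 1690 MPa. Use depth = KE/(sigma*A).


A = pi*(d/2)^2 = pi*(12/2)^2 = 113.097 mm^2
E = 0.5*m*v^2 = 0.5*0.006*651^2 = 1271.4 J
depth = E/(sigma*A) = 1271.4 J / (1690 MPa * 113.097 mm^2) = 1271.4/(1690 * 113.097) m = 0.00665188 m ≈ 6.652 mm

6.652 mm


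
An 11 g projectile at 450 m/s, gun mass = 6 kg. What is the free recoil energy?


v_r = m_p*v_p/m_gun = 0.011*450/6 = 0.825 m/s, E_r = 0.5*m_gun*v_r^2 = 0.5*6*0.825^2 = 2.042 J

2.042 J


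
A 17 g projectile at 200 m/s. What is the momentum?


p = m*v = 0.017*200 = 3.4 kg·m/s

3.4 kg·m/s


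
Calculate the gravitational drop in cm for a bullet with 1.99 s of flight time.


drop = 0.5*g*t^2 = 0.5*9.81*1.99^2 = 19.4243 m ≈ 1942 cm

1942 cm


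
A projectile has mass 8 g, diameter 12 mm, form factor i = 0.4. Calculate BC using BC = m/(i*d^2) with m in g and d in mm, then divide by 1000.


BC = m/(i*d^2*1000) = 8/(0.4 * 12^2 * 1000) = 0.0001389

0.0001389


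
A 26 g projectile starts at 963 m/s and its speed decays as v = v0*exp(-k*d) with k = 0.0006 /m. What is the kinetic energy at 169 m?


v = v0*exp(-k*d) = 963*exp(-0.0006*169) = 870.139 m/s
E = 0.5*m*v^2 = 0.5*0.026*870.139^2 = 9843 J

9843 J


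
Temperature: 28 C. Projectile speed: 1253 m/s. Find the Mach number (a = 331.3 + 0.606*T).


a = 331.3 + 0.606*(28) = 348.268 m/s
M = v/a = 1253/348.268 = 3.598

3.598


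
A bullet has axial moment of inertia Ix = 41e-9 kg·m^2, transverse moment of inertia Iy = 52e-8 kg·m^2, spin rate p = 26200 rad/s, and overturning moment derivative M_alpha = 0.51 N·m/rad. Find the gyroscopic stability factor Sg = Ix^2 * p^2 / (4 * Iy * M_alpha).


Sg = Ix^2 * p^2 / (4 * Iy * M_alpha) = (41e-9)^2 * 26200^2 / (4 * 52e-8 * 0.51) = 1.088

1.088


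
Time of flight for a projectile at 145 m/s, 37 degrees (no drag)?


T = 2*v0*sin(theta)/g = 2*145*sin(37°)/9.81 = 17.79 s

17.79 s


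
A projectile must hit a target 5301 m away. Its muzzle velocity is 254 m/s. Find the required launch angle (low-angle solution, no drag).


sin(2*theta) = R*g/v0^2 = 5301*9.81/254^2 = 0.806045, theta = arcsin(0.806045)/2 = 26.86°

26.86 degrees


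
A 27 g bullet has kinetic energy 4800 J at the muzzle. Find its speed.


v = sqrt(2*E/m) = sqrt(2*4800/0.027) = 596.3 m/s

596.3 m/s


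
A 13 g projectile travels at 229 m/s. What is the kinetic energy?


E = 0.5*m*v^2 = 0.5*0.013*229^2 = 340.9 J

340.9 J


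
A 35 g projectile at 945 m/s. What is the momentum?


p = m*v = 0.035*945 = 33.08 kg·m/s

33.08 kg·m/s


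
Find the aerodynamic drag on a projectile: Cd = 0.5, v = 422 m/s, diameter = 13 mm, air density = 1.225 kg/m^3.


A = pi*(d/2)^2 = pi*(13/2000)^2 = 1.32732e-04 m^2
Fd = 0.5*Cd*rho*A*v^2 = 0.5*0.5*1.225*1.32732e-04*422^2 = 7.239 N

7.239 N


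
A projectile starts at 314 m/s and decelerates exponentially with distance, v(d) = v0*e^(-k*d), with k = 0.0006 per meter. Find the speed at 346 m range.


v = v0*exp(-k*d) = 314*exp(-0.0006*346) = 255.1 m/s

255.1 m/s


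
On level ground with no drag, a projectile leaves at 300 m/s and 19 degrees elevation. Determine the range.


R = v0^2 * sin(2*theta) / g = 300^2 * sin(2*19°) / 9.81 = 5648 m

5648 m


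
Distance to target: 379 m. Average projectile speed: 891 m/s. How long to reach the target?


t = d/v = 379/891 = 0.4254 s

0.4254 s


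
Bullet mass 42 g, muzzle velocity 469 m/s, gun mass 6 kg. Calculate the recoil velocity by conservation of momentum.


v_recoil = m_p * v_p / m_gun = 0.042 * 469 / 6 = 3.283 m/s

3.283 m/s


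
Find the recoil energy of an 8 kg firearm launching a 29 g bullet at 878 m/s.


v_r = m_p*v_p/m_gun = 0.029*878/8 = 3.18275 m/s, E_r = 0.5*m_gun*v_r^2 = 0.5*8*3.18275^2 = 40.52 J

40.52 J


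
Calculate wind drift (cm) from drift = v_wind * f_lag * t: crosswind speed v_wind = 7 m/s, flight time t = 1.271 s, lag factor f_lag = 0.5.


drift = v_wind * lag * t = 7 * 0.5 * 1.271 = 4.4485 m ≈ 444.8 cm

444.8 cm


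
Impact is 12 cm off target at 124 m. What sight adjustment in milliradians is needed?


1 mrad subtends 1 cm per 10 m of range, so adj = error_cm / (dist_m / 10) = 12 / (124/10) = 0.9677 mrad

0.9677 mrad


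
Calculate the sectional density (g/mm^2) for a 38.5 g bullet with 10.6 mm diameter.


SD = m/d^2 = 38.5/10.6^2 = 0.3426 g/mm^2

0.3426 g/mm^2


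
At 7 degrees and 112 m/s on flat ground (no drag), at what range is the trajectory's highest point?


R = v0^2*sin(2*theta)/g = 112^2*sin(2*7°)/9.81 = 309.344 m
apex_dist = R/2 = 309.344/2 = 154.7 m

154.7 m


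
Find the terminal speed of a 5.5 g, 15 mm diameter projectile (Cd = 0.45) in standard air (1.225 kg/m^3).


A = pi*(d/2)^2 = pi*(15/2000)^2 = 1.76715e-04 m^2
vt = sqrt(2mg/(Cd*rho*A)) = sqrt(2*0.0055*9.81/(0.45 * 1.225 * 1.76715e-04)) = 33.28 m/s

33.28 m/s


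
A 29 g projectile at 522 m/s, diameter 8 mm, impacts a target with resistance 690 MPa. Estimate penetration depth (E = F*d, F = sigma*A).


A = pi*(d/2)^2 = pi*(8/2)^2 = 50.2655 mm^2
E = 0.5*m*v^2 = 0.5*0.029*522^2 = 3951.02 J
depth = E/(sigma*A) = 3951.02 J / (690 MPa * 50.2655 mm^2) = 3951.02/(690 * 50.2655) m = 0.113917 m ≈ 113.9 mm

113.9 mm


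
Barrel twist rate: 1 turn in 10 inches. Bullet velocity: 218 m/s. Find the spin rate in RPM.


twist_m = 10*0.0254 = 0.254 m
spin = v/twist = 218/0.254 = 858.2677 rev/s
RPM = spin*60 = 858.2677*60 ≈ 51496 RPM

51496 RPM


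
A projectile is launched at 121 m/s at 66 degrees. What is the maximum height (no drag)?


H = (v0*sin(theta))^2 / (2g) = (121*sin(66°))^2 / (2*9.81) = 622.8 m

622.8 m


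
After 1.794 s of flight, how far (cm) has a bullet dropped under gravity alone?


drop = 0.5*g*t^2 = 0.5*9.81*1.794^2 = 15.7864 m ≈ 1579 cm

1579 cm


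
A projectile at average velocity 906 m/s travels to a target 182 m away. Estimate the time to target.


t = d/v = 182/906 = 0.2009 s

0.2009 s


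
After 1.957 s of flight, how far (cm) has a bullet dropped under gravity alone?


drop = 0.5*g*t^2 = 0.5*9.81*1.957^2 = 18.7854 m ≈ 1879 cm

1879 cm


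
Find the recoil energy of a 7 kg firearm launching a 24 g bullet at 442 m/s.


v_r = m_p*v_p/m_gun = 0.024*442/7 = 1.51543 m/s, E_r = 0.5*m_gun*v_r^2 = 0.5*7*1.51543^2 = 8.038 J

8.038 J


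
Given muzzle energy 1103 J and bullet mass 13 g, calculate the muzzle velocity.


v = sqrt(2*E/m) = sqrt(2*1103/0.013) = 411.9 m/s

411.9 m/s


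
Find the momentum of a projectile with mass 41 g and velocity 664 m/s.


p = m*v = 0.041*664 = 27.22 kg·m/s

27.22 kg·m/s


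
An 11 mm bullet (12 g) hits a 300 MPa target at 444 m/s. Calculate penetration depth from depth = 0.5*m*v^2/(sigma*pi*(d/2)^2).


A = pi*(d/2)^2 = pi*(11/2)^2 = 95.0332 mm^2
E = 0.5*m*v^2 = 0.5*0.012*444^2 = 1182.82 J
depth = E/(sigma*A) = 1182.82 J / (300 MPa * 95.0332 mm^2) = 1182.82/(300 * 95.0332) m = 0.0414878 m ≈ 41.49 mm

41.49 mm


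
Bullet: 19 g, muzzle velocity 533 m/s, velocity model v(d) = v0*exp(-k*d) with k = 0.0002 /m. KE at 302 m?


v = v0*exp(-k*d) = 533*exp(-0.0002*302) = 501.76 m/s
E = 0.5*m*v^2 = 0.5*0.019*501.76^2 = 2392 J

2392 J


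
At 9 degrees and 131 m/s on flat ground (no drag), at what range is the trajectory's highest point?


R = v0^2*sin(2*theta)/g = 131^2*sin(2*9°)/9.81 = 540.575 m
apex_dist = R/2 = 540.575/2 = 270.3 m

270.3 m


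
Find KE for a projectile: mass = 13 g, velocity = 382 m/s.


E = 0.5*m*v^2 = 0.5*0.013*382^2 = 948.5 J

948.5 J


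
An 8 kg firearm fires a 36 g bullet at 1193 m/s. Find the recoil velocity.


v_recoil = m_p * v_p / m_gun = 0.036 * 1193 / 8 = 5.368 m/s

5.368 m/s


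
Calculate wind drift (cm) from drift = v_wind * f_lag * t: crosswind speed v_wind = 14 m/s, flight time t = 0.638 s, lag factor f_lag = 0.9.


drift = v_wind * lag * t = 14 * 0.9 * 0.638 = 8.0388 m ≈ 803.9 cm

803.9 cm


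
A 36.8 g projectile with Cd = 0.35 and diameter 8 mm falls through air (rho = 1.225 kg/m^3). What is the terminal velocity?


A = pi*(d/2)^2 = pi*(8/2000)^2 = 5.02655e-05 m^2
vt = sqrt(2mg/(Cd*rho*A)) = sqrt(2*0.0368*9.81/(0.35 * 1.225 * 5.02655e-05)) = 183 m/s

183 m/s


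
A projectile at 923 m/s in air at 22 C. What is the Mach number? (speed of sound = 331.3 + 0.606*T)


a = 331.3 + 0.606*(22) = 344.632 m/s
M = v/a = 923/344.632 = 2.678

2.678


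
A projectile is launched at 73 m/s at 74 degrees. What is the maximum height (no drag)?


H = (v0*sin(theta))^2 / (2g) = (73*sin(74°))^2 / (2*9.81) = 251 m

251 m


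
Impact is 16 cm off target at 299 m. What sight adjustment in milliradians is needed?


1 mrad subtends 1 cm per 10 m of range, so adj = error_cm / (dist_m / 10) = 16 / (299/10) = 0.5351 mrad

0.5351 mrad


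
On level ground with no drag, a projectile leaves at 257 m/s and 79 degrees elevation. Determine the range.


R = v0^2 * sin(2*theta) / g = 257^2 * sin(2*79°) / 9.81 = 2522 m

2522 m


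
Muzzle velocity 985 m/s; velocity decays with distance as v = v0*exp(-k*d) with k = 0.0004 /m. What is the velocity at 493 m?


v = v0*exp(-k*d) = 985*exp(-0.0004*493) = 808.7 m/s

808.7 m/s


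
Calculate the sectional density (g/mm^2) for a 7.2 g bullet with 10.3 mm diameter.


SD = m/d^2 = 7.2/10.3^2 = 0.06787 g/mm^2

0.06787 g/mm^2


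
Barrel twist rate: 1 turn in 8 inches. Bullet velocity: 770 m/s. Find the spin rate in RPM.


twist_m = 8*0.0254 = 0.2032 m
spin = v/twist = 770/0.2032 = 3789.37 rev/s
RPM = spin*60 = 3789.37*60 ≈ 227362 RPM

227362 RPM


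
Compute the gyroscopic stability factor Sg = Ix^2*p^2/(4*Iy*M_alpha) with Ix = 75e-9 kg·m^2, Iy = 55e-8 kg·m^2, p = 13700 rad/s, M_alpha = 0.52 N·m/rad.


Sg = Ix^2 * p^2 / (4 * Iy * M_alpha) = (75e-9)^2 * 13700^2 / (4 * 55e-8 * 0.52) = 0.9229

0.9229


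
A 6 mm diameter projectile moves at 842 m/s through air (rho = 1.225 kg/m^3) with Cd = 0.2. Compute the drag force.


A = pi*(d/2)^2 = pi*(6/2000)^2 = 2.82743e-05 m^2
Fd = 0.5*Cd*rho*A*v^2 = 0.5*0.2*1.225*2.82743e-05*842^2 = 2.456 N

2.456 N


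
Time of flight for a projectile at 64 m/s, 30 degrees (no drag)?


T = 2*v0*sin(theta)/g = 2*64*sin(30°)/9.81 = 6.524 s

6.524 s


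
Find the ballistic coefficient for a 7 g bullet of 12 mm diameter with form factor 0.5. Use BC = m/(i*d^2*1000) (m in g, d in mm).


BC = m/(i*d^2*1000) = 7/(0.5 * 12^2 * 1000) = 9.722e-05

9.722e-05


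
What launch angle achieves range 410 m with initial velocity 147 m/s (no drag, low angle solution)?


sin(2*theta) = R*g/v0^2 = 410*9.81/147^2 = 0.186131, theta = arcsin(0.186131)/2 = 5.364°

5.364 degrees


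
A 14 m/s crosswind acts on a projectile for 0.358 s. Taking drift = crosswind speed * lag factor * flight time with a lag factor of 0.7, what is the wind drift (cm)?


drift = v_wind * lag * t = 14 * 0.7 * 0.358 = 3.5084 m ≈ 350.8 cm

350.8 cm


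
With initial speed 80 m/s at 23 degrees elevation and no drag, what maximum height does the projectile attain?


H = (v0*sin(theta))^2 / (2g) = (80*sin(23°))^2 / (2*9.81) = 49.8 m

49.8 m


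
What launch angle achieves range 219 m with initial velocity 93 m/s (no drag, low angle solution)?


sin(2*theta) = R*g/v0^2 = 219*9.81/93^2 = 0.248398, theta = arcsin(0.248398)/2 = 7.191°

7.191 degrees


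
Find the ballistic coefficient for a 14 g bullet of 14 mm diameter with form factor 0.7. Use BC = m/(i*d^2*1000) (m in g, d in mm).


BC = m/(i*d^2*1000) = 14/(0.7 * 14^2 * 1000) = 0.000102

0.000102


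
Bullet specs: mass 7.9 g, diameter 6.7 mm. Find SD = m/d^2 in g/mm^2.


SD = m/d^2 = 7.9/6.7^2 = 0.176 g/mm^2

0.176 g/mm^2


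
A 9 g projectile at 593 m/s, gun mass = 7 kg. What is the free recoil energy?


v_r = m_p*v_p/m_gun = 0.009*593/7 = 0.762429 m/s, E_r = 0.5*m_gun*v_r^2 = 0.5*7*0.762429^2 = 2.035 J

2.035 J


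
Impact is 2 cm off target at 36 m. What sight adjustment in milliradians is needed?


1 mrad subtends 1 cm per 10 m of range, so adj = error_cm / (dist_m / 10) = 2 / (36/10) = 0.5556 mrad

0.5556 mrad


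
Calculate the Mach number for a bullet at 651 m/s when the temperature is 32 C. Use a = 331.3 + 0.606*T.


a = 331.3 + 0.606*(32) = 350.692 m/s
M = v/a = 651/350.692 = 1.856

1.856


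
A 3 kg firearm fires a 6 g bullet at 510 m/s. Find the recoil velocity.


v_recoil = m_p * v_p / m_gun = 0.006 * 510 / 3 = 1.02 m/s

1.02 m/s


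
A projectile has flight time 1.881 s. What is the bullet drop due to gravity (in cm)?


drop = 0.5*g*t^2 = 0.5*9.81*1.881^2 = 17.3547 m ≈ 1735 cm

1735 cm


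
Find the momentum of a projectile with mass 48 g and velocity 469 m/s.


p = m*v = 0.048*469 = 22.51 kg·m/s

22.51 kg·m/s


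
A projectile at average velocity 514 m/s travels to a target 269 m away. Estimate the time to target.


t = d/v = 269/514 = 0.5233 s

0.5233 s


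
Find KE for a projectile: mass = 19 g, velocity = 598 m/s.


E = 0.5*m*v^2 = 0.5*0.019*598^2 = 3397 J

3397 J


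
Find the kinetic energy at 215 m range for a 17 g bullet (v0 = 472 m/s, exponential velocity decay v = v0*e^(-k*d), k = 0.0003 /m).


v = v0*exp(-k*d) = 472*exp(-0.0003*215) = 442.517 m/s
E = 0.5*m*v^2 = 0.5*0.017*442.517^2 = 1664 J

1664 J


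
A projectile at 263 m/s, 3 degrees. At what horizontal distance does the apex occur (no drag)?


R = v0^2*sin(2*theta)/g = 263^2*sin(2*3°)/9.81 = 737.016 m
apex_dist = R/2 = 737.016/2 = 368.5 m

368.5 m


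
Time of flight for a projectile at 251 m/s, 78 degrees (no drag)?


T = 2*v0*sin(theta)/g = 2*251*sin(78°)/9.81 = 50.05 s

50.05 s


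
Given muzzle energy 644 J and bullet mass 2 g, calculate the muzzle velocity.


v = sqrt(2*E/m) = sqrt(2*644/0.002) = 802.5 m/s

802.5 m/s


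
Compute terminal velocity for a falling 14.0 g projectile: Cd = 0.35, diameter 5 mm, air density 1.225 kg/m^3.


A = pi*(d/2)^2 = pi*(5/2000)^2 = 1.96350e-05 m^2
vt = sqrt(2mg/(Cd*rho*A)) = sqrt(2*0.014*9.81/(0.35 * 1.225 * 1.96350e-05)) = 180.6 m/s

180.6 m/s


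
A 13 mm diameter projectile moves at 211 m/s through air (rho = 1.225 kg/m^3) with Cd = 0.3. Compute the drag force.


A = pi*(d/2)^2 = pi*(13/2000)^2 = 1.32732e-04 m^2
Fd = 0.5*Cd*rho*A*v^2 = 0.5*0.3*1.225*1.32732e-04*211^2 = 1.086 N

1.086 N


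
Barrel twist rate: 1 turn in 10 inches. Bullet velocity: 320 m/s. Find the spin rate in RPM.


twist_m = 10*0.0254 = 0.254 m
spin = v/twist = 320/0.254 = 1259.843 rev/s
RPM = spin*60 = 1259.843*60 ≈ 75591 RPM

75591 RPM


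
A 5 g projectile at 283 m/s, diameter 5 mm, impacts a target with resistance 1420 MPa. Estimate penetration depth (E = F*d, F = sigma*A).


A = pi*(d/2)^2 = pi*(5/2)^2 = 19.635 mm^2
E = 0.5*m*v^2 = 0.5*0.005*283^2 = 200.222 J
depth = E/(sigma*A) = 200.222 J / (1420 MPa * 19.635 mm^2) = 200.222/(1420 * 19.635) m = 0.00718116 m ≈ 7.181 mm

7.181 mm


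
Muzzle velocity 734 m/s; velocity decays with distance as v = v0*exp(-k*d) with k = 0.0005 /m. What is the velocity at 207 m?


v = v0*exp(-k*d) = 734*exp(-0.0005*207) = 661.8 m/s

661.8 m/s


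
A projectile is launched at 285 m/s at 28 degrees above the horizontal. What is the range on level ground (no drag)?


R = v0^2 * sin(2*theta) / g = 285^2 * sin(2*28°) / 9.81 = 6864 m

6864 m


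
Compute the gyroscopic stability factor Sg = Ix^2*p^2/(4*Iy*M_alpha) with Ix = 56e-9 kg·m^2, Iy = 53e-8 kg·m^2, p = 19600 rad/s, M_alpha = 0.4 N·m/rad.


Sg = Ix^2 * p^2 / (4 * Iy * M_alpha) = (56e-9)^2 * 19600^2 / (4 * 53e-8 * 0.4) = 1.421

1.421


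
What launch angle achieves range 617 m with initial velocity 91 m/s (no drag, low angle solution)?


sin(2*theta) = R*g/v0^2 = 617*9.81/91^2 = 0.730923, theta = arcsin(0.730923)/2 = 23.48°

23.48 degrees


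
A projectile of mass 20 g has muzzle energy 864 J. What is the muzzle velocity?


v = sqrt(2*E/m) = sqrt(2*864/0.02) = 293.9 m/s

293.9 m/s


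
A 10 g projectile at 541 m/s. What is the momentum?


p = m*v = 0.01*541 = 5.41 kg·m/s

5.41 kg·m/s


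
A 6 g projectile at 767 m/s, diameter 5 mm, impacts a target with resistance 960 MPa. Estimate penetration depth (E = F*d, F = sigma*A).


A = pi*(d/2)^2 = pi*(5/2)^2 = 19.635 mm^2
E = 0.5*m*v^2 = 0.5*0.006*767^2 = 1764.87 J
depth = E/(sigma*A) = 1764.87 J / (960 MPa * 19.635 mm^2) = 1764.87/(960 * 19.635) m = 0.0936291 m ≈ 93.63 mm

93.63 mm


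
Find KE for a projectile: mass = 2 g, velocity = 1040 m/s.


E = 0.5*m*v^2 = 0.5*0.002*1040^2 = 1082 J

1082 J


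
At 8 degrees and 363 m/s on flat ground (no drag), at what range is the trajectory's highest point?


R = v0^2*sin(2*theta)/g = 363^2*sin(2*8°)/9.81 = 3702.39 m
apex_dist = R/2 = 3702.39/2 = 1851 m

1851 m


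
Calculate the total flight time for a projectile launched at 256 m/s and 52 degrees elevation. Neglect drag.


T = 2*v0*sin(theta)/g = 2*256*sin(52°)/9.81 = 41.13 s

41.13 s


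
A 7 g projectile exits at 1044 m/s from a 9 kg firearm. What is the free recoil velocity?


v_recoil = m_p * v_p / m_gun = 0.007 * 1044 / 9 = 0.812 m/s

0.812 m/s


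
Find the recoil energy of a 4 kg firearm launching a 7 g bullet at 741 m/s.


v_r = m_p*v_p/m_gun = 0.007*741/4 = 1.29675 m/s, E_r = 0.5*m_gun*v_r^2 = 0.5*4*1.29675^2 = 3.363 J

3.363 J


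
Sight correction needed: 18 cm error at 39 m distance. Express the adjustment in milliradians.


1 mrad subtends 1 cm per 10 m of range, so adj = error_cm / (dist_m / 10) = 18 / (39/10) = 4.615 mrad

4.615 mrad


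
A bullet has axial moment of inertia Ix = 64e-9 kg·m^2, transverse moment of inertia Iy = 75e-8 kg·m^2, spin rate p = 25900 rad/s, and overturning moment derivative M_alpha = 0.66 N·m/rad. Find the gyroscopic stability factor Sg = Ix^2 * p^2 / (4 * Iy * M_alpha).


Sg = Ix^2 * p^2 / (4 * Iy * M_alpha) = (64e-9)^2 * 25900^2 / (4 * 75e-8 * 0.66) = 1.388

1.388


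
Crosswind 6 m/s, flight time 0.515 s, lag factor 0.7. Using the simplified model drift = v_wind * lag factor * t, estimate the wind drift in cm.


drift = v_wind * lag * t = 6 * 0.7 * 0.515 = 2.163 m ≈ 216.3 cm

216.3 cm


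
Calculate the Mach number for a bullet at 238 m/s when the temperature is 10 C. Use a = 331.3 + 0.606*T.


a = 331.3 + 0.606*(10) = 337.36 m/s
M = v/a = 238/337.36 = 0.7055

0.7055


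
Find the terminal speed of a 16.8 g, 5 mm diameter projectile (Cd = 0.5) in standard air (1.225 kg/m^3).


A = pi*(d/2)^2 = pi*(5/2000)^2 = 1.96350e-05 m^2
vt = sqrt(2mg/(Cd*rho*A)) = sqrt(2*0.0168*9.81/(0.5 * 1.225 * 1.96350e-05)) = 165.6 m/s

165.6 m/s


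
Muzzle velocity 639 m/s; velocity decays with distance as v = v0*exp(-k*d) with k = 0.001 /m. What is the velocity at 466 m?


v = v0*exp(-k*d) = 639*exp(-0.001*466) = 401 m/s

401 m/s


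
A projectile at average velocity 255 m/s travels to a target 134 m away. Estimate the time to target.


t = d/v = 134/255 = 0.5255 s

0.5255 s


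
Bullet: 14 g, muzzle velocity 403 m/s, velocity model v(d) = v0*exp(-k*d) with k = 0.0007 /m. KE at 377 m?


v = v0*exp(-k*d) = 403*exp(-0.0007*377) = 309.524 m/s
E = 0.5*m*v^2 = 0.5*0.014*309.524^2 = 670.6 J

670.6 J


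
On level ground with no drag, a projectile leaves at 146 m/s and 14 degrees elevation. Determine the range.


R = v0^2 * sin(2*theta) / g = 146^2 * sin(2*14°) / 9.81 = 1020 m

1020 m


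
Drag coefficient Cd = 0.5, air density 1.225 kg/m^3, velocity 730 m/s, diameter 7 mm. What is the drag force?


A = pi*(d/2)^2 = pi*(7/2000)^2 = 3.84845e-05 m^2
Fd = 0.5*Cd*rho*A*v^2 = 0.5*0.5*1.225*3.84845e-05*730^2 = 6.281 N

6.281 N


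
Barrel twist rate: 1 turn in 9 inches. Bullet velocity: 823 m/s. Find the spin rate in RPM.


twist_m = 9*0.0254 = 0.2286 m
spin = v/twist = 823/0.2286 = 3600.175 rev/s
RPM = spin*60 = 3600.175*60 ≈ 216010 RPM

216010 RPM


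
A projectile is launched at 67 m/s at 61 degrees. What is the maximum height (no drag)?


H = (v0*sin(theta))^2 / (2g) = (67*sin(61°))^2 / (2*9.81) = 175 m

175 m


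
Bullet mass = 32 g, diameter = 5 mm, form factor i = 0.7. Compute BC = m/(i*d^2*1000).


BC = m/(i*d^2*1000) = 32/(0.7 * 5^2 * 1000) = 0.001829

0.001829


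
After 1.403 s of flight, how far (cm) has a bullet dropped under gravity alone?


drop = 0.5*g*t^2 = 0.5*9.81*1.403^2 = 9.65505 m ≈ 965.5 cm

965.5 cm


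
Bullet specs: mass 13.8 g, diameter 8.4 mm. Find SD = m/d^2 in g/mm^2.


SD = m/d^2 = 13.8/8.4^2 = 0.1956 g/mm^2

0.1956 g/mm^2


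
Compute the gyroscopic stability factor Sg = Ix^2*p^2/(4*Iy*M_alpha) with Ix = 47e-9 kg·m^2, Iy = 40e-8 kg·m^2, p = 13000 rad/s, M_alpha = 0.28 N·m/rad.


Sg = Ix^2 * p^2 / (4 * Iy * M_alpha) = (47e-9)^2 * 13000^2 / (4 * 40e-8 * 0.28) = 0.8333

0.8333


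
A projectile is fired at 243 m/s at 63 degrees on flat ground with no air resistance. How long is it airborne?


T = 2*v0*sin(theta)/g = 2*243*sin(63°)/9.81 = 44.14 s

44.14 s


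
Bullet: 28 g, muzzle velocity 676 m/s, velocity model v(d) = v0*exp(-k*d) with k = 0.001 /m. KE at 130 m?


v = v0*exp(-k*d) = 676*exp(-0.001*130) = 593.593 m/s
E = 0.5*m*v^2 = 0.5*0.028*593.593^2 = 4933 J

4933 J


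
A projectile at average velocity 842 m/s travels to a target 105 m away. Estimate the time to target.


t = d/v = 105/842 = 0.1247 s

0.1247 s


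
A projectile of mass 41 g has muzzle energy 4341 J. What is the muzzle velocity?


v = sqrt(2*E/m) = sqrt(2*4341/0.041) = 460.2 m/s

460.2 m/s


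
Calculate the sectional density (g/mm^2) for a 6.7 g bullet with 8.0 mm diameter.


SD = m/d^2 = 6.7/8.0^2 = 0.1047 g/mm^2

0.1047 g/mm^2


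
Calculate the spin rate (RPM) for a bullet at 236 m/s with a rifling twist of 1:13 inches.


twist_m = 13*0.0254 = 0.3302 m
spin = v/twist = 236/0.3302 = 714.7184 rev/s
RPM = spin*60 = 714.7184*60 ≈ 42883 RPM

42883 RPM


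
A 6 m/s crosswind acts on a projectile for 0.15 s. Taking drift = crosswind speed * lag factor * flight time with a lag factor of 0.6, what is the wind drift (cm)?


drift = v_wind * lag * t = 6 * 0.6 * 0.15 = 0.54 m ≈ 54 cm

54 cm


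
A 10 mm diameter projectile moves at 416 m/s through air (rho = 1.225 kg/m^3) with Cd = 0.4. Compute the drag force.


A = pi*(d/2)^2 = pi*(10/2000)^2 = 7.85398e-05 m^2
Fd = 0.5*Cd*rho*A*v^2 = 0.5*0.4*1.225*7.85398e-05*416^2 = 3.33 N

3.33 N


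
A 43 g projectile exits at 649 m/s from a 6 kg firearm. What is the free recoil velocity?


v_recoil = m_p * v_p / m_gun = 0.043 * 649 / 6 = 4.651 m/s

4.651 m/s


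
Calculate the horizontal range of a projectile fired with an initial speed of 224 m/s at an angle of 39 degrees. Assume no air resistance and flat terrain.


R = v0^2 * sin(2*theta) / g = 224^2 * sin(2*39°) / 9.81 = 5003 m

5003 m


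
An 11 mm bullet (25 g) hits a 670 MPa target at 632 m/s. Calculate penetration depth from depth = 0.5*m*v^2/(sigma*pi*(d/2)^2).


A = pi*(d/2)^2 = pi*(11/2)^2 = 95.0332 mm^2
E = 0.5*m*v^2 = 0.5*0.025*632^2 = 4992.8 J
depth = E/(sigma*A) = 4992.8 J / (670 MPa * 95.0332 mm^2) = 4992.8/(670 * 95.0332) m = 0.0784141 m ≈ 78.41 mm

78.41 mm


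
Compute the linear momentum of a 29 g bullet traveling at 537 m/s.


p = m*v = 0.029*537 = 15.57 kg·m/s

15.57 kg·m/s


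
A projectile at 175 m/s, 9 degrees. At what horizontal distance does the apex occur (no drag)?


R = v0^2*sin(2*theta)/g = 175^2*sin(2*9°)/9.81 = 964.694 m
apex_dist = R/2 = 964.694/2 = 482.3 m

482.3 m


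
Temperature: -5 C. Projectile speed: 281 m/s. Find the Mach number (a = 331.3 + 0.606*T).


a = 331.3 + 0.606*(-5) = 328.27 m/s
M = v/a = 281/328.27 = 0.856

0.856


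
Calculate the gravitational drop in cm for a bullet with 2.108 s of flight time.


drop = 0.5*g*t^2 = 0.5*9.81*2.108^2 = 21.7962 m ≈ 2180 cm

2180 cm


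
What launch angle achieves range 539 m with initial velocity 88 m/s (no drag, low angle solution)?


sin(2*theta) = R*g/v0^2 = 539*9.81/88^2 = 0.682798, theta = arcsin(0.682798)/2 = 21.53°

21.53 degrees


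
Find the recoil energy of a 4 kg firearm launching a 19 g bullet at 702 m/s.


v_r = m_p*v_p/m_gun = 0.019*702/4 = 3.3345 m/s, E_r = 0.5*m_gun*v_r^2 = 0.5*4*3.3345^2 = 22.24 J

22.24 J


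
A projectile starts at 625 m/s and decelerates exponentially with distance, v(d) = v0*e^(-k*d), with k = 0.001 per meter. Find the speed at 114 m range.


v = v0*exp(-k*d) = 625*exp(-0.001*114) = 557.7 m/s

557.7 m/s


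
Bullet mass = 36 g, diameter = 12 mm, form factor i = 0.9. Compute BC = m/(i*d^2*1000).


BC = m/(i*d^2*1000) = 36/(0.9 * 12^2 * 1000) = 0.0002778

0.0002778


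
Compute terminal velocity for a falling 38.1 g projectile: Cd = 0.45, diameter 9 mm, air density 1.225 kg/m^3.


A = pi*(d/2)^2 = pi*(9/2000)^2 = 6.36173e-05 m^2
vt = sqrt(2mg/(Cd*rho*A)) = sqrt(2*0.0381*9.81/(0.45 * 1.225 * 6.36173e-05)) = 146 m/s

146 m/s


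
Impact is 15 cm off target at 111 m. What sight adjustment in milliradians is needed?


1 mrad subtends 1 cm per 10 m of range, so adj = error_cm / (dist_m / 10) = 15 / (111/10) = 1.351 mrad

1.351 mrad


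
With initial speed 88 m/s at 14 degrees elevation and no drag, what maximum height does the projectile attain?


H = (v0*sin(theta))^2 / (2g) = (88*sin(14°))^2 / (2*9.81) = 23.1 m

23.1 m


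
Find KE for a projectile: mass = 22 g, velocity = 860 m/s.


E = 0.5*m*v^2 = 0.5*0.022*860^2 = 8136 J

8136 J


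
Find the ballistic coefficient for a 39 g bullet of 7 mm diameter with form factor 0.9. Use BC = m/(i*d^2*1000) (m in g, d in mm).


BC = m/(i*d^2*1000) = 39/(0.9 * 7^2 * 1000) = 0.0008844

0.0008844


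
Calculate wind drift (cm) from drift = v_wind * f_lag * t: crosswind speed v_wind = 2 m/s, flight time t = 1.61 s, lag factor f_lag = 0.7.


drift = v_wind * lag * t = 2 * 0.7 * 1.61 = 2.254 m ≈ 225.4 cm

225.4 cm


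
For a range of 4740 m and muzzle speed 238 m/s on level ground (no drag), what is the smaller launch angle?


sin(2*theta) = R*g/v0^2 = 4740*9.81/238^2 = 0.820906, theta = arcsin(0.820906)/2 = 27.59°

27.59 degrees


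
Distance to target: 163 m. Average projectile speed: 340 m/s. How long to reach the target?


t = d/v = 163/340 = 0.4794 s

0.4794 s


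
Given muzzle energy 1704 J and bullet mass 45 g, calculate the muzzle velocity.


v = sqrt(2*E/m) = sqrt(2*1704/0.045) = 275.2 m/s

275.2 m/s


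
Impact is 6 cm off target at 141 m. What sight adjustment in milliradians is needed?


1 mrad subtends 1 cm per 10 m of range, so adj = error_cm / (dist_m / 10) = 6 / (141/10) = 0.4255 mrad

0.4255 mrad


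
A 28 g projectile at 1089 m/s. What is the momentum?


p = m*v = 0.028*1089 = 30.49 kg·m/s

30.49 kg·m/s


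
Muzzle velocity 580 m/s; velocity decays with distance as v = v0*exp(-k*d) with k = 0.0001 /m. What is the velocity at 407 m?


v = v0*exp(-k*d) = 580*exp(-0.0001*407) = 556.9 m/s

556.9 m/s


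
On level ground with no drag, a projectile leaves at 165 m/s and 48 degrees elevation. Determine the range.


R = v0^2 * sin(2*theta) / g = 165^2 * sin(2*48°) / 9.81 = 2760 m

2760 m


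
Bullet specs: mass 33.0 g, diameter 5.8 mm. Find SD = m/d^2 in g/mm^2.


SD = m/d^2 = 33.0/5.8^2 = 0.981 g/mm^2

0.981 g/mm^2


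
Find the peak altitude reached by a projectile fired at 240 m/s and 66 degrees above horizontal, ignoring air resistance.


H = (v0*sin(theta))^2 / (2g) = (240*sin(66°))^2 / (2*9.81) = 2450 m

2450 m


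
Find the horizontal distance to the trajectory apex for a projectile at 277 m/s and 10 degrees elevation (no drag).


R = v0^2*sin(2*theta)/g = 277^2*sin(2*10°)/9.81 = 2675.11 m
apex_dist = R/2 = 2675.11/2 = 1338 m

1338 m


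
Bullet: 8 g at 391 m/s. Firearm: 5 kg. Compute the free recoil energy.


v_r = m_p*v_p/m_gun = 0.008*391/5 = 0.6256 m/s, E_r = 0.5*m_gun*v_r^2 = 0.5*5*0.6256^2 = 0.9784 J

0.9784 J


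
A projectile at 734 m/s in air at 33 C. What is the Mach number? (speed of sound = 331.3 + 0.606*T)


a = 331.3 + 0.606*(33) = 351.298 m/s
M = v/a = 734/351.298 = 2.089

2.089


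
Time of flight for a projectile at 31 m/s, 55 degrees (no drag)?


T = 2*v0*sin(theta)/g = 2*31*sin(55°)/9.81 = 5.177 s

5.177 s


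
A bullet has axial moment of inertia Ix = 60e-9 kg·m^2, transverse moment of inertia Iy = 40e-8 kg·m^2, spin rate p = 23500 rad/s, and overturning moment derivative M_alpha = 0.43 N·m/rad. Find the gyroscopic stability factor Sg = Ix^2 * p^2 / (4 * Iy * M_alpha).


Sg = Ix^2 * p^2 / (4 * Iy * M_alpha) = (60e-9)^2 * 23500^2 / (4 * 40e-8 * 0.43) = 2.89

2.89


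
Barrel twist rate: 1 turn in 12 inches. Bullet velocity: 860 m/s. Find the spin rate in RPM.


twist_m = 12*0.0254 = 0.3048 m
spin = v/twist = 860/0.3048 = 2821.522 rev/s
RPM = spin*60 = 2821.522*60 ≈ 169291 RPM

169291 RPM


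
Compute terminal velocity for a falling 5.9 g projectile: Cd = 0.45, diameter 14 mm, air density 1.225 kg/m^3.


A = pi*(d/2)^2 = pi*(14/2000)^2 = 1.53938e-04 m^2
vt = sqrt(2mg/(Cd*rho*A)) = sqrt(2*0.0059*9.81/(0.45 * 1.225 * 1.53938e-04)) = 36.93 m/s

36.93 m/s


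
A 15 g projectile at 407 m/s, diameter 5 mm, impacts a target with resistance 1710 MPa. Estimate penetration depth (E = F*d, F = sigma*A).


A = pi*(d/2)^2 = pi*(5/2)^2 = 19.635 mm^2
E = 0.5*m*v^2 = 0.5*0.015*407^2 = 1242.37 J
depth = E/(sigma*A) = 1242.37 J / (1710 MPa * 19.635 mm^2) = 1242.37/(1710 * 19.635) m = 0.0370019 m ≈ 37 mm

37 mm


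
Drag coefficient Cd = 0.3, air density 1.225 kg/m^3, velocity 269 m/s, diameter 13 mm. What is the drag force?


A = pi*(d/2)^2 = pi*(13/2000)^2 = 1.32732e-04 m^2
Fd = 0.5*Cd*rho*A*v^2 = 0.5*0.3*1.225*1.32732e-04*269^2 = 1.765 N

1.765 N


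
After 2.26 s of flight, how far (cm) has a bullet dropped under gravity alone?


drop = 0.5*g*t^2 = 0.5*9.81*2.26^2 = 25.0528 m ≈ 2505 cm

2505 cm


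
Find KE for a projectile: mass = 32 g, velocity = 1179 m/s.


E = 0.5*m*v^2 = 0.5*0.032*1179^2 = 22241 J

22241 J


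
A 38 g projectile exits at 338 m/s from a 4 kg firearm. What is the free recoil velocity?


v_recoil = m_p * v_p / m_gun = 0.038 * 338 / 4 = 3.211 m/s

3.211 m/s


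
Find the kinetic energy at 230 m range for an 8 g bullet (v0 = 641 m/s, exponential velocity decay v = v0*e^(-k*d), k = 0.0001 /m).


v = v0*exp(-k*d) = 641*exp(-0.0001*230) = 626.425 m/s
E = 0.5*m*v^2 = 0.5*0.008*626.425^2 = 1570 J

1570 J


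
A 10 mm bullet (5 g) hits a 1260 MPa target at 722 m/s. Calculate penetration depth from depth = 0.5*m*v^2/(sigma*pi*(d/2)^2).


A = pi*(d/2)^2 = pi*(10/2)^2 = 78.5398 mm^2
E = 0.5*m*v^2 = 0.5*0.005*722^2 = 1303.21 J
depth = E/(sigma*A) = 1303.21 J / (1260 MPa * 78.5398 mm^2) = 1303.21/(1260 * 78.5398) m = 0.013169 m ≈ 13.17 mm

13.17 mm


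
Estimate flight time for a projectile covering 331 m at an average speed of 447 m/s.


t = d/v = 331/447 = 0.7405 s

0.7405 s


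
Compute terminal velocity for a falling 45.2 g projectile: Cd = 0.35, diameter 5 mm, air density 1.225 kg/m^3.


A = pi*(d/2)^2 = pi*(5/2000)^2 = 1.96350e-05 m^2
vt = sqrt(2mg/(Cd*rho*A)) = sqrt(2*0.0452*9.81/(0.35 * 1.225 * 1.96350e-05)) = 324.6 m/s

324.6 m/s


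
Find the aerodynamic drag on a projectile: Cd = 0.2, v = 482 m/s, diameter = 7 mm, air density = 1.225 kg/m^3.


A = pi*(d/2)^2 = pi*(7/2000)^2 = 3.84845e-05 m^2
Fd = 0.5*Cd*rho*A*v^2 = 0.5*0.2*1.225*3.84845e-05*482^2 = 1.095 N

1.095 N


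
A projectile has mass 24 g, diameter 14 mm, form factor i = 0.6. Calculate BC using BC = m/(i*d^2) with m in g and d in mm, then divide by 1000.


BC = m/(i*d^2*1000) = 24/(0.6 * 14^2 * 1000) = 0.0002041

0.0002041


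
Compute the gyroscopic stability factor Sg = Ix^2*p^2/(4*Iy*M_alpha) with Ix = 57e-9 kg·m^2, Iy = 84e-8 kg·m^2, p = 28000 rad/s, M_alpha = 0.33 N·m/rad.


Sg = Ix^2 * p^2 / (4 * Iy * M_alpha) = (57e-9)^2 * 28000^2 / (4 * 84e-8 * 0.33) = 2.297

2.297


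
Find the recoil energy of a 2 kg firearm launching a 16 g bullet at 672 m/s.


v_r = m_p*v_p/m_gun = 0.016*672/2 = 5.376 m/s, E_r = 0.5*m_gun*v_r^2 = 0.5*2*5.376^2 = 28.9 J

28.9 J


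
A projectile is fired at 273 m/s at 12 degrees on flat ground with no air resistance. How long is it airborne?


T = 2*v0*sin(theta)/g = 2*273*sin(12°)/9.81 = 11.57 s

11.57 s


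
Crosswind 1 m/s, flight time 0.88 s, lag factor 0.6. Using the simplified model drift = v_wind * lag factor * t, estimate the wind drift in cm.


drift = v_wind * lag * t = 1 * 0.6 * 0.88 = 0.528 m ≈ 52.8 cm

52.8 cm


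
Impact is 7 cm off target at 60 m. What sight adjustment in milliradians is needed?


1 mrad subtends 1 cm per 10 m of range, so adj = error_cm / (dist_m / 10) = 7 / (60/10) = 1.167 mrad

1.167 mrad


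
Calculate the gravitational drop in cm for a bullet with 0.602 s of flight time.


drop = 0.5*g*t^2 = 0.5*9.81*0.602^2 = 1.77759 m ≈ 177.8 cm

177.8 cm


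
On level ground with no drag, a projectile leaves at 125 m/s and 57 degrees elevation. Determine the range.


R = v0^2 * sin(2*theta) / g = 125^2 * sin(2*57°) / 9.81 = 1455 m

1455 m


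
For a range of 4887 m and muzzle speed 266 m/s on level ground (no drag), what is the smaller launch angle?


sin(2*theta) = R*g/v0^2 = 4887*9.81/266^2 = 0.67756, theta = arcsin(0.67756)/2 = 21.33°

21.33 degrees


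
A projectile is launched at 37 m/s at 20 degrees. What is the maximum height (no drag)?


H = (v0*sin(theta))^2 / (2g) = (37*sin(20°))^2 / (2*9.81) = 8.162 m

8.162 m


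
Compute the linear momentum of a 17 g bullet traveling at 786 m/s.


p = m*v = 0.017*786 = 13.36 kg·m/s

13.36 kg·m/s


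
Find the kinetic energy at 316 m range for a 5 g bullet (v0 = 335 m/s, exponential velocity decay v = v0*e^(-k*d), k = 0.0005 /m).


v = v0*exp(-k*d) = 335*exp(-0.0005*316) = 286.04 m/s
E = 0.5*m*v^2 = 0.5*0.005*286.04^2 = 204.5 J

204.5 J


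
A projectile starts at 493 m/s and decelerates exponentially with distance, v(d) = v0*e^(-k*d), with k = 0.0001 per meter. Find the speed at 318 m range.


v = v0*exp(-k*d) = 493*exp(-0.0001*318) = 477.6 m/s

477.6 m/s


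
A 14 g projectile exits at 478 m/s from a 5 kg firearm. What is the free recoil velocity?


v_recoil = m_p * v_p / m_gun = 0.014 * 478 / 5 = 1.338 m/s

1.338 m/s


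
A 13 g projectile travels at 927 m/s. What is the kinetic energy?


E = 0.5*m*v^2 = 0.5*0.013*927^2 = 5586 J

5586 J


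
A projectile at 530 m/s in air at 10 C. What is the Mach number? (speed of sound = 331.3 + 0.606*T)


a = 331.3 + 0.606*(10) = 337.36 m/s
M = v/a = 530/337.36 = 1.571

1.571


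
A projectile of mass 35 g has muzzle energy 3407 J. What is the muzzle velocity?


v = sqrt(2*E/m) = sqrt(2*3407/0.035) = 441.2 m/s

441.2 m/s


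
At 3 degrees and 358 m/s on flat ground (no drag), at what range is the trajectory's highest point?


R = v0^2*sin(2*theta)/g = 358^2*sin(2*3°)/9.81 = 1365.63 m
apex_dist = R/2 = 1365.63/2 = 682.8 m

682.8 m


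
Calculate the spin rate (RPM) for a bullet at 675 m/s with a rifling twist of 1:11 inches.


twist_m = 11*0.0254 = 0.2794 m
spin = v/twist = 675/0.2794 = 2415.891 rev/s
RPM = spin*60 = 2415.891*60 ≈ 144953 RPM

144953 RPM


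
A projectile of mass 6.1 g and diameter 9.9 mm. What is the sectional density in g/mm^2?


SD = m/d^2 = 6.1/9.9^2 = 0.06224 g/mm^2

0.06224 g/mm^2


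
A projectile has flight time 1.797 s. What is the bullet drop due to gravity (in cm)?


drop = 0.5*g*t^2 = 0.5*9.81*1.797^2 = 15.8393 m ≈ 1584 cm

1584 cm


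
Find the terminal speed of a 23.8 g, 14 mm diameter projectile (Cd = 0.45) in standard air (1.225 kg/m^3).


A = pi*(d/2)^2 = pi*(14/2000)^2 = 1.53938e-04 m^2
vt = sqrt(2mg/(Cd*rho*A)) = sqrt(2*0.0238*9.81/(0.45 * 1.225 * 1.53938e-04)) = 74.18 m/s

74.18 m/s


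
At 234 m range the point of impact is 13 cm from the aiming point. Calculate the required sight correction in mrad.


1 mrad subtends 1 cm per 10 m of range, so adj = error_cm / (dist_m / 10) = 13 / (234/10) = 0.5556 mrad

0.5556 mrad


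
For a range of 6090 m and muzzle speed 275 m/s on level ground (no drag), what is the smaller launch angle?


sin(2*theta) = R*g/v0^2 = 6090*9.81/275^2 = 0.789989, theta = arcsin(0.789989)/2 = 26.09°

26.09 degrees


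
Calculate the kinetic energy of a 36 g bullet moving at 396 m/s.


E = 0.5*m*v^2 = 0.5*0.036*396^2 = 2823 J

2823 J


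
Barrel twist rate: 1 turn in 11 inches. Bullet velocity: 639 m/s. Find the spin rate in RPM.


twist_m = 11*0.0254 = 0.2794 m
spin = v/twist = 639/0.2794 = 2287.044 rev/s
RPM = spin*60 = 2287.044*60 ≈ 137223 RPM

137223 RPM


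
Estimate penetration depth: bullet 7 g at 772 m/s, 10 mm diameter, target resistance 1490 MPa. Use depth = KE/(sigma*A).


A = pi*(d/2)^2 = pi*(10/2)^2 = 78.5398 mm^2
E = 0.5*m*v^2 = 0.5*0.007*772^2 = 2085.94 J
depth = E/(sigma*A) = 2085.94 J / (1490 MPa * 78.5398 mm^2) = 2085.94/(1490 * 78.5398) m = 0.0178249 m ≈ 17.82 mm

17.82 mm


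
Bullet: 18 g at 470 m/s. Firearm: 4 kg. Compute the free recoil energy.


v_r = m_p*v_p/m_gun = 0.018*470/4 = 2.115 m/s, E_r = 0.5*m_gun*v_r^2 = 0.5*4*2.115^2 = 8.946 J

8.946 J


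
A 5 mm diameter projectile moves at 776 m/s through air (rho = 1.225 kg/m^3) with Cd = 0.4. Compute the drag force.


A = pi*(d/2)^2 = pi*(5/2000)^2 = 1.96350e-05 m^2
Fd = 0.5*Cd*rho*A*v^2 = 0.5*0.4*1.225*1.96350e-05*776^2 = 2.897 N

2.897 N


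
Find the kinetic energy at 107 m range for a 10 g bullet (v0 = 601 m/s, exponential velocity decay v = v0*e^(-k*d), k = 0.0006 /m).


v = v0*exp(-k*d) = 601*exp(-0.0006*107) = 563.628 m/s
E = 0.5*m*v^2 = 0.5*0.01*563.628^2 = 1588 J

1588 J


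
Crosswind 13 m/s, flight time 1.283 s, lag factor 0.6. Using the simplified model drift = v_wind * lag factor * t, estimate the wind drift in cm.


drift = v_wind * lag * t = 13 * 0.6 * 1.283 = 10.0074 m ≈ 1001 cm

1001 cm


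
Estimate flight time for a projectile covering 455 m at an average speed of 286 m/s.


t = d/v = 455/286 = 1.591 s

1.591 s


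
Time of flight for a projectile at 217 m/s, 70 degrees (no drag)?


T = 2*v0*sin(theta)/g = 2*217*sin(70°)/9.81 = 41.57 s

41.57 s


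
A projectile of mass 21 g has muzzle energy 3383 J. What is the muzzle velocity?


v = sqrt(2*E/m) = sqrt(2*3383/0.021) = 567.6 m/s

567.6 m/s


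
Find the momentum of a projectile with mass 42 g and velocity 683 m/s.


p = m*v = 0.042*683 = 28.69 kg·m/s

28.69 kg·m/s


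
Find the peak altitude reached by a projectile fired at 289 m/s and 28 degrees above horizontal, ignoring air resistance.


H = (v0*sin(theta))^2 / (2g) = (289*sin(28°))^2 / (2*9.81) = 938.2 m

938.2 m


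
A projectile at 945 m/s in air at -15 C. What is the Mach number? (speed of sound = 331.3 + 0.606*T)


a = 331.3 + 0.606*(-15) = 322.21 m/s
M = v/a = 945/322.21 = 2.933

2.933


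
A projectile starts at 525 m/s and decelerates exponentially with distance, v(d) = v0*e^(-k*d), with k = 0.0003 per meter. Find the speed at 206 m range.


v = v0*exp(-k*d) = 525*exp(-0.0003*206) = 493.5 m/s

493.5 m/s


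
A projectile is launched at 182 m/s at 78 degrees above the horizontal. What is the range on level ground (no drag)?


R = v0^2 * sin(2*theta) / g = 182^2 * sin(2*78°) / 9.81 = 1373 m

1373 m


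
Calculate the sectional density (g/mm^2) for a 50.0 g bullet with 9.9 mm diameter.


SD = m/d^2 = 50.0/9.9^2 = 0.5102 g/mm^2

0.5102 g/mm^2


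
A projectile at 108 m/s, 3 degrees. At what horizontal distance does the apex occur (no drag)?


R = v0^2*sin(2*theta)/g = 108^2*sin(2*3°)/9.81 = 124.283 m
apex_dist = R/2 = 124.283/2 = 62.14 m

62.14 m
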